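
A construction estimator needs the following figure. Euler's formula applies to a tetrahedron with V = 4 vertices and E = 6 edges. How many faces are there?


Polyhedron: tetrahedron
Euler's formula for convex polyhedra: V - E + F = 2
Given: V = 4 vertices and E = 6 edges
Solve for F:
F = 2 + E - V = 2 + 6 - 4 = 4
4 faces


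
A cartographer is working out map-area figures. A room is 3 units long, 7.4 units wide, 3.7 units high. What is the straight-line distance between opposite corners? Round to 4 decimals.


Shape: rectangular box (space diagonal)
l = 3 units, w = 7.4 units, h = 3.7 units
Visualize: the diagonal of the base, then a right triangle with that diagonal and the height.
Formula: d = sqrt(l^2 + w^2 + h^2)
l^2 + w^2 + h^2 = 9 + 54.76 + 13.69 = 77.45
d = sqrt(77.45)
d = 8.8006
8.8006 units


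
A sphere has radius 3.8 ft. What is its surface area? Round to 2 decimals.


Shape: sphere
Radius r = 3.8 ft
Formula: SA = 4 * pi * r^2
r^2 = 14.44
SA = 4 * pi * 14.44
SA = 57.76 * pi
SA = 181.46
181.46 ft^2


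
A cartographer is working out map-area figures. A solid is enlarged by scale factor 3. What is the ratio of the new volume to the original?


Linear scale factor k = 3
Rule: under a linear scaling by k, volumes scale by k^3.
k^3 = 3 * 3 * 3
k^3 = 9 * 3
k^3 = 27
Volume scales by a factor of 27.
27 (dimensionless)


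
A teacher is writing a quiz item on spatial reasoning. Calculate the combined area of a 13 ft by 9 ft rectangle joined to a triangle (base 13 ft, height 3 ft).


Composite shape: rectangle + triangle
Rectangle area = 13 * 9 = 117
Triangle area = 0.5 * 13 * 3 = 19.5
Total = 117 + 19.5
Total = 136.5
136.5 ft^2


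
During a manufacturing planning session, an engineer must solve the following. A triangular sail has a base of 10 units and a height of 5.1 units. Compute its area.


Shape: triangle
Base b = 10 units, Height h = 5.1 units
Formula: A = (1/2) * b * h
A = 0.5 * 10 * 5.1
A = 0.5 * 51
A = 25.5
25.5 units^2


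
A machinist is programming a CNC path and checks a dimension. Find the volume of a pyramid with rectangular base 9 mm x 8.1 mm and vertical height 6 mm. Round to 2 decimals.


Shape: rectangular pyramid
Base: 9 mm x 8.1 mm, Height h = 6 mm
Formula: V = (1/3) * base_area * h
base_area = 9 * 8.1 = 72.9
base_area * h = 72.9 * 6 = 437.4
V = 437.4 / 3
V = 145.8
145.8 mm^3


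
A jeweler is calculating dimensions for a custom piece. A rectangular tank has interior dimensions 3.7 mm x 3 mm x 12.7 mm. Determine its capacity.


Shape: rectangular prism
l = 3.7 mm, w = 3 mm, h = 12.7 mm
Formula: V = l * w * h
V = 3.7 * 3 * 12.7
V = 11.1 * 12.7
V = 140.97
140.97 mm^3


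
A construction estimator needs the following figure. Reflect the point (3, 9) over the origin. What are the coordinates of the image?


Transformation: reflection
Original point: (3, 9)
Rule for reflection through the origin: (x, y) -> (-x, -y)
Apply: (3, 9) -> (-3, -9)
(-3, -9)


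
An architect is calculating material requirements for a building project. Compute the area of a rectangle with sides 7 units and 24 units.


Shape: rectangle
Length l = 7 units, Width w = 24 units
Formula: A = l * w
A = 7 * 24
A = 168
168 units^2


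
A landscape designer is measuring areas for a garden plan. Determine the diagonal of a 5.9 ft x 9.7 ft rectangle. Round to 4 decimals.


Shape: rectangle (diagonal via Pythagoras)
Sides: 5.9 ft and 9.7 ft
Formula: d = sqrt(l^2 + w^2)
l^2 = 34.81, w^2 = 94.09
l^2 + w^2 = 128.9
d = sqrt(128.9)
d = 11.3534
11.3534 ft


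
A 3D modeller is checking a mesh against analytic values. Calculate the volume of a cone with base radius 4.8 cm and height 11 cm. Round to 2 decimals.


Shape: cone
Radius r = 4.8 cm, Height h = 11 cm
Formula: V = (1/3) * pi * r^2 * h
r^2 = 23.04
pi * r^2 * h = pi * 23.04 * 11 = 253.44 * pi
V = 253.44 * pi / 3
V = 265.4
265.4 cm^3


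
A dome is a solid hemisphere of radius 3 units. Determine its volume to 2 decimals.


Shape: hemisphere (half of a sphere)
Radius r = 3 units
Formula: V = (1/2) * (4/3) * pi * r^3 = (2/3) * pi * r^3
r^3 = 27
(2/3) * 27 = 18
V = 18 * pi
V = 56.55
56.55 units^3


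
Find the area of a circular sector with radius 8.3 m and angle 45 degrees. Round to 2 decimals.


Shape: circular sector
Radius r = 8.3 m, Angle = 45 degrees
Formula: A = (angle/360) * pi * r^2
r^2 = 68.89
Fraction of circle = 45/360
A = (45/360) * pi * 68.89
A = 8.61125 * pi
A = 27.05
27.05 m^2


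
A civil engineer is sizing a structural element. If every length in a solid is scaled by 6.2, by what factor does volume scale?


Linear scale factor k = 6.2
Rule: under a linear scaling by k, volumes scale by k^3.
k^3 = 6.2 * 6.2 * 6.2
k^3 = 38.44 * 6.2
k^3 = 238.328
Volume scales by a factor of 238.328.
238.328 (dimensionless)


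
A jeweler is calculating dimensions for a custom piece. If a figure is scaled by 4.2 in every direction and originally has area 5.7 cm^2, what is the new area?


Linear scale factor k = 4.2
Original area = 5.7 cm^2
Rule: under a linear scaling by k, areas scale by k^2.
k^2 = 4.2^2 = 17.64
New area = 5.7 * 17.64
New area = 100.548
100.548 cm^2


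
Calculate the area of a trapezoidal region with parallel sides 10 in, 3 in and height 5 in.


Shape: trapezoid
Parallel sides a = 10 in, b = 3 in; Height h = 5 in
Formula: A = (a + b) * h / 2
a + b = 10 + 3 = 13
A = 13 * 5 / 2
A = 65 / 2
A = 32.5
32.5 in^2


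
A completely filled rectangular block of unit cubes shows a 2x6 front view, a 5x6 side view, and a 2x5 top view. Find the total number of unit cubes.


Orthographic views of a solid rectangular block:
Front view 2 x 6 -> length = 2, height = 6
Side view 5 x 6 -> width = 5, height = 6 (consistent)
Top view 2 x 5 -> confirms length = 2, width = 5
The block is 2 x 5 x 6.
Total unit cubes = 2 * 5 * 6 = 60
60 unit cubes


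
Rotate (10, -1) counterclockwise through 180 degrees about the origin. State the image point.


Transformation: rotation about the origin
Original point: (10, -1)
Rule for 180 deg: (x, y) -> (-x, -y)
Apply: (10, -1) -> (-10, 1)
(-10, 1)


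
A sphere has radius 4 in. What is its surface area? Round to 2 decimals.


Shape: sphere
Radius r = 4 in
Formula: SA = 4 * pi * r^2
r^2 = 16
SA = 4 * pi * 16
SA = 64 * pi
SA = 201.06
201.06 in^2


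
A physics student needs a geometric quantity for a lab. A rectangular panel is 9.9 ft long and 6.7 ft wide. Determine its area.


Shape: rectangle
Length l = 9.9 ft, Width w = 6.7 ft
Formula: A = l * w
A = 9.9 * 6.7
A = 66.33
66.33 ft^2


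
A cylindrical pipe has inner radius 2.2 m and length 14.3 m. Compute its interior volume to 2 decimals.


Shape: cylinder
Radius r = 2.2 m, Height h = 14.3 m
Formula: V = pi * r^2 * h
r^2 = 4.84
V = pi * 4.84 * 14.3
V = 69.212 * pi
V = 217.44
217.44 m^3


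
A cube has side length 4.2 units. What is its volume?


Shape: cube
Side s = 4.2 units
Formula: V = s^3
V = 4.2 * 4.2 * 4.2
V = 17.64 * 4.2
V = 74.088
74.088 units^3


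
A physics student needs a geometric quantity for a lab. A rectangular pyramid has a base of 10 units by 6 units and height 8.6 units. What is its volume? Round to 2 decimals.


Shape: rectangular pyramid
Base: 10 units x 6 units, Height h = 8.6 units
Formula: V = (1/3) * base_area * h
base_area = 10 * 6 = 60
base_area * h = 60 * 8.6 = 516
V = 516 / 3
V = 172
172 units^3


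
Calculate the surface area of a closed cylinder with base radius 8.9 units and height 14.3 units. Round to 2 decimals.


Shape: closed cylinder
Radius r = 8.9 units, Height h = 14.3 units
Formula: SA = 2*pi*r^2 + 2*pi*r*h = 2*pi*r*(r + h)
r + h = 23.2
2 * r * (r + h) = 2 * 8.9 * 23.2 = 412.96
SA = 412.96 * pi
SA = 1297.35
1297.35 units^2


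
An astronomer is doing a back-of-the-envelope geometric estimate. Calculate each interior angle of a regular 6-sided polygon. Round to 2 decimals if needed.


Shape: regular hexagon (6 sides)
Formula: interior angle = (n - 2) * 180 / n
(n - 2) = 4
(n - 2) * 180 = 720
angle = 720 / 6
angle = 120
120 degrees


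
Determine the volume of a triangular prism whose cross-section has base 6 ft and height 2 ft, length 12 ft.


Shape: triangular prism
Triangle base = 6 ft, triangle height = 2 ft, prism length L = 12 ft
Formula: V = (1/2 * b * h_tri) * L
Cross-section area = 0.5 * 6 * 2 = 6
V = 6 * 12
V = 72
72 ft^3


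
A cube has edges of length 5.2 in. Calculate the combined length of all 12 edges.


Shape: cube
Side s = 5.2 in
A cube has 12 edges, all equal.
Formula: total edge length = 12 * s
Total = 12 * 5.2
Total = 62.4
62.4 in


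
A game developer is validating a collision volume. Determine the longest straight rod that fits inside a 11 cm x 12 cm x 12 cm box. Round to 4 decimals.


Shape: rectangular box (space diagonal)
l = 11 cm, w = 12 cm, h = 12 cm
Visualize: the diagonal of the base, then a right triangle with that diagonal and the height.
Formula: d = sqrt(l^2 + w^2 + h^2)
l^2 + w^2 + h^2 = 121 + 144 + 144 = 409
d = sqrt(409)
d = 20.2237
20.2237 cm


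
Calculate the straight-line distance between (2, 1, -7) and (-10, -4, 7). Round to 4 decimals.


3D distance between two points
P1 = (2, 1, -7), P2 = (-10, -4, 7)
Formula: d = sqrt((x2-x1)^2 + (y2-y1)^2 + (z2-z1)^2)
dx = -10 - 2 = -12
dy = -4 - 1 = -5
dz = 7 - -7 = 14
dx^2 + dy^2 + dz^2 = 144 + 25 + 196 = 365
d = sqrt(365)
d = 19.105
19.105 units


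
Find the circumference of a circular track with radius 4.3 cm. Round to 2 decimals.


Shape: circle
Radius r = 4.3 cm
Formula: C = 2 * pi * r
C = 2 * pi * 4.3
C = 8.6 * pi
C = 27.02
27.02 cm


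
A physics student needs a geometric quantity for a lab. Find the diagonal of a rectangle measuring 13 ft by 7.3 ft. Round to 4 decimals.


Shape: rectangle (diagonal via Pythagoras)
Sides: 13 ft and 7.3 ft
Formula: d = sqrt(l^2 + w^2)
l^2 = 169, w^2 = 53.29
l^2 + w^2 = 222.29
d = sqrt(222.29)
d = 14.9094
14.9094 ft


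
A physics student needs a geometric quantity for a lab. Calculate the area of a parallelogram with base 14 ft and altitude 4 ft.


Shape: parallelogram
Base b = 14 ft, Height h = 4 ft
Formula: A = b * h
A = 14 * 4
A = 56
56 ft^2


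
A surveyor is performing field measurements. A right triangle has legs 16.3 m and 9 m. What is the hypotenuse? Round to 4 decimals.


Shape: right triangle
Legs a = 16.3 m, b = 9 m
Formula: c = sqrt(a^2 + b^2)
a^2 = 265.69, b^2 = 81
a^2 + b^2 = 346.69
c = sqrt(346.69)
c = 18.6196
18.6196 m


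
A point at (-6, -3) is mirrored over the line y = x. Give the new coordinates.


Transformation: reflection
Original point: (-6, -3)
Rule for reflection over y = x: (x, y) -> (y, x)
Apply: (-6, -3) -> (-3, -6)
(-3, -6)


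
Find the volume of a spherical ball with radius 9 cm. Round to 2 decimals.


Shape: sphere
Radius r = 9 cm
Formula: V = (4/3) * pi * r^3
r^3 = 729
(4/3) * 729 = 972
V = 972 * pi
V = 3053.63
3053.63 cm^3


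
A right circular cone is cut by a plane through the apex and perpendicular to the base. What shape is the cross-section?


Solid: right circular cone
Cutting plane: through the apex and perpendicular to the base
Visualize the intersection of the plane with the solid's surface.
The boundary of the cut region is a isosceles triangle.
isosceles triangle


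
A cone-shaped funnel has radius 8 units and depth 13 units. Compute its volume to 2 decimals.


Shape: cone
Radius r = 8 units, Height h = 13 units
Formula: V = (1/3) * pi * r^2 * h
r^2 = 64
pi * r^2 * h = pi * 64 * 13 = 832 * pi
V = 832 * pi / 3
V = 871.27
871.27 units^3


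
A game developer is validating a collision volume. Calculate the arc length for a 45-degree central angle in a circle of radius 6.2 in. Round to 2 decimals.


Shape: circular arc
Radius r = 6.2 in, Angle = 45 degrees
Formula: L = (angle/360) * 2 * pi * r
2 * pi * r = 12.4 * pi
L = (45/360) * 12.4 * pi
L = 1.55 * pi
L = 4.87
4.87 in


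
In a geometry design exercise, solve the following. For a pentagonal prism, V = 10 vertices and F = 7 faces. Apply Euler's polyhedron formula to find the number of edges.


Polyhedron: pentagonal prism
Euler's formula for convex polyhedra: V - E + F = 2
Given: V = 10 vertices and F = 7 faces
Solve for E:
E = V + F - 2 = 10 + 7 - 2 = 15
15 edges


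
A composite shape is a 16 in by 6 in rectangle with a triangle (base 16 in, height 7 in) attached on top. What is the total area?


Composite shape: rectangle + triangle
Rectangle area = 16 * 6 = 96
Triangle area = 0.5 * 16 * 7 = 56
Total = 96 + 56
Total = 152
152 in^2


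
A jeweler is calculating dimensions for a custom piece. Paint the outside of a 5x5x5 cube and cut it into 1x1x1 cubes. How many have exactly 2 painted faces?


Large cube: 5 x 5 x 5, cut into unit cubes.
n = 5, so n - 2 = 3
Cubes with 2 painted faces lie along the edges, excluding corners.
A cube has 12 edges; each contributes (n - 2) = 3 such cubes.
Count = 12 * 3 = 36
36 unit cubes


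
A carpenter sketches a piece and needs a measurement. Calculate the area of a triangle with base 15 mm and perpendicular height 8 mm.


Shape: triangle
Base b = 15 mm, Height h = 8 mm
Formula: A = (1/2) * b * h
A = 0.5 * 15 * 8
A = 0.5 * 120
A = 60
60 mm^2


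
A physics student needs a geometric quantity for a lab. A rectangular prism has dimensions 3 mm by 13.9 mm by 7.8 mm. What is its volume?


Shape: rectangular prism
l = 3 mm, w = 13.9 mm, h = 7.8 mm
Formula: V = l * w * h
V = 3 * 13.9 * 7.8
V = 41.7 * 7.8
V = 325.26
325.26 mm^3


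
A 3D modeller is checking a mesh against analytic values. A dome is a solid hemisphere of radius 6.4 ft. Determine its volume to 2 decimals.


Shape: hemisphere (half of a sphere)
Radius r = 6.4 ft
Formula: V = (1/2) * (4/3) * pi * r^3 = (2/3) * pi * r^3
r^3 = 262.144
(2/3) * 262.144 = 174.762667
V = 174.762667 * pi
V = 549.03
549.03 ft^3


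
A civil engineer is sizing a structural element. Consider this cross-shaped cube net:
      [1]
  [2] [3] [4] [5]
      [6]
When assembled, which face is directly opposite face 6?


Net: cross layout. Take square 3 as the base (bottom).
Fold the four squares in the horizontal row up around 3: 2 -> left, 4 -> right, 5 wraps to the top.
Fold 1 and 6 up from 3: 1 -> back, 6 -> front.
Opposite pairs are therefore: (1, 6), (2, 4), (3, 5).
Face 6 is opposite face 1.
face 1


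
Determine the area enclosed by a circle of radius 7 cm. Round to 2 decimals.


Shape: circle
Radius r = 7 cm
Formula: A = pi * r^2
r^2 = 7^2 = 49
A = pi * 49
A = 153.94
153.94 cm^2


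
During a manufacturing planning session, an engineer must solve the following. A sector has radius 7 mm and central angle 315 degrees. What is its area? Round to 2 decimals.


Shape: circular sector
Radius r = 7 mm, Angle = 315 degrees
Formula: A = (angle/360) * pi * r^2
r^2 = 49
Fraction of circle = 315/360
A = (315/360) * pi * 49
A = 42.875 * pi
A = 134.7
134.7 mm^2


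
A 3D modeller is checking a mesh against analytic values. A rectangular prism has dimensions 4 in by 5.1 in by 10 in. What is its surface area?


Shape: rectangular prism
l = 4 in, w = 5.1 in, h = 10 in
Formula: SA = 2(lw + lh + wh)
lw = 20.4, lh = 40, wh = 51
lw + lh + wh = 111.4
SA = 2 * 111.4
SA = 222.8
222.8 in^2


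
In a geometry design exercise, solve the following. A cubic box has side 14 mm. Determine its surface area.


Shape: cube
Side s = 14 mm
A cube has 6 square faces.
Formula: SA = 6 * s^2
s^2 = 196
SA = 6 * 196
SA = 1176
1176 mm^2


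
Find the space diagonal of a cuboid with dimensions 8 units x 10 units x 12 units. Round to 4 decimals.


Shape: rectangular box (space diagonal)
l = 8 units, w = 10 units, h = 12 units
Visualize: the diagonal of the base, then a right triangle with that diagonal and the height.
Formula: d = sqrt(l^2 + w^2 + h^2)
l^2 + w^2 + h^2 = 64 + 100 + 144 = 308
d = sqrt(308)
d = 17.5499
17.5499 units


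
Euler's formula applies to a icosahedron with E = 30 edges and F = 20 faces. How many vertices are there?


Polyhedron: icosahedron
Euler's formula for convex polyhedra: V - E + F = 2
Given: E = 30 edges and F = 20 faces
Solve for V:
V = 2 + E - F = 2 + 30 - 20 = 12
12 vertices


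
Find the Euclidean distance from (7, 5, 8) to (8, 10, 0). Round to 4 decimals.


3D distance between two points
P1 = (7, 5, 8), P2 = (8, 10, 0)
Formula: d = sqrt((x2-x1)^2 + (y2-y1)^2 + (z2-z1)^2)
dx = 8 - 7 = 1
dy = 10 - 5 = 5
dz = 0 - 8 = -8
dx^2 + dy^2 + dz^2 = 1 + 25 + 64 = 90
d = sqrt(90)
d = 9.4868
9.4868 units


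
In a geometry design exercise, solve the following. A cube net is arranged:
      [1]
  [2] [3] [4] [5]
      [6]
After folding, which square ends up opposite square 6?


Net: cross layout. Take square 3 as the base (bottom).
Fold the four squares in the horizontal row up around 3: 2 -> left, 4 -> right, 5 wraps to the top.
Fold 1 and 6 up from 3: 1 -> back, 6 -> front.
Opposite pairs are therefore: (1, 6), (2, 4), (3, 5).
Face 6 is opposite face 1.
face 1


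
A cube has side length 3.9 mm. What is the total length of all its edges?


Shape: cube
Side s = 3.9 mm
A cube has 12 edges, all equal.
Formula: total edge length = 12 * s
Total = 12 * 3.9
Total = 46.8
46.8 mm


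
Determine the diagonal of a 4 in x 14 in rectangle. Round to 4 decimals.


Shape: rectangle (diagonal via Pythagoras)
Sides: 4 in and 14 in
Formula: d = sqrt(l^2 + w^2)
l^2 = 16, w^2 = 196
l^2 + w^2 = 212
d = sqrt(212)
d = 14.5602
14.5602 in


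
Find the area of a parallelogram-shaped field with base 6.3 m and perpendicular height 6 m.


Shape: parallelogram
Base b = 6.3 m, Height h = 6 m
Formula: A = b * h
A = 6.3 * 6
A = 37.8
37.8 m^2


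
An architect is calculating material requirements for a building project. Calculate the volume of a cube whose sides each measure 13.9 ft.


Shape: cube
Side s = 13.9 ft
Formula: V = s^3
V = 13.9 * 13.9 * 13.9
V = 193.21 * 13.9
V = 2685.619
2685.619 ft^3


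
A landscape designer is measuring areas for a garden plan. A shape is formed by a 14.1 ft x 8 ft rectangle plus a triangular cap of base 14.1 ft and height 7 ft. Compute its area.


Composite shape: rectangle + triangle
Rectangle area = 14.1 * 8 = 112.8
Triangle area = 0.5 * 14.1 * 7 = 49.35
Total = 112.8 + 49.35
Total = 162.15
162.15 ft^2


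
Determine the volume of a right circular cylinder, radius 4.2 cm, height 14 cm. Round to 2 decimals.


Shape: cylinder
Radius r = 4.2 cm, Height h = 14 cm
Formula: V = pi * r^2 * h
r^2 = 17.64
V = pi * 17.64 * 14
V = 246.96 * pi
V = 775.85
775.85 cm^3


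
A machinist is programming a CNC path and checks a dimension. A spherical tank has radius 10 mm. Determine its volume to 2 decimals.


Shape: sphere
Radius r = 10 mm
Formula: V = (4/3) * pi * r^3
r^3 = 1000
(4/3) * 1000 = 1333.333333
V = 1333.333333 * pi
V = 4188.79
4188.79 mm^3


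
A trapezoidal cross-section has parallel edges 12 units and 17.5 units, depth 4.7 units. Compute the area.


Shape: trapezoid
Parallel sides a = 12 units, b = 17.5 units; Height h = 4.7 units
Formula: A = (a + b) * h / 2
a + b = 12 + 17.5 = 29.5
A = 29.5 * 4.7 / 2
A = 138.65 / 2
A = 69.325
69.325 units^2


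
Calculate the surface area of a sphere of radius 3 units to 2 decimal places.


Shape: sphere
Radius r = 3 units
Formula: SA = 4 * pi * r^2
r^2 = 9
SA = 4 * pi * 9
SA = 36 * pi
SA = 113.1
113.1 units^2


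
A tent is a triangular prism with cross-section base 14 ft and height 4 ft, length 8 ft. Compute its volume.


Shape: triangular prism
Triangle base = 14 ft, triangle height = 4 ft, prism length L = 8 ft
Formula: V = (1/2 * b * h_tri) * L
Cross-section area = 0.5 * 14 * 4 = 28
V = 28 * 8
V = 224
224 ft^3


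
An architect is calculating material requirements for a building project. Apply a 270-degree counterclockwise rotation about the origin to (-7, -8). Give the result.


Transformation: rotation about the origin
Original point: (-7, -8)
Rule for 270 deg counterclockwise: (x, y) -> (y, -x)
Apply: (-7, -8) -> (-8, 7)
(-8, 7)


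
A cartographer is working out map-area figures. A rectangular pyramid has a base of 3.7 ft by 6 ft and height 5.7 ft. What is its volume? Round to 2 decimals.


Shape: rectangular pyramid
Base: 3.7 ft x 6 ft, Height h = 5.7 ft
Formula: V = (1/3) * base_area * h
base_area = 3.7 * 6 = 22.2
base_area * h = 22.2 * 5.7 = 126.54
V = 126.54 / 3
V = 42.18
42.18 ft^3


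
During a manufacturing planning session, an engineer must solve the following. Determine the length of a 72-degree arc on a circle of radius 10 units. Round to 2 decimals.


Shape: circular arc
Radius r = 10 units, Angle = 72 degrees
Formula: L = (angle/360) * 2 * pi * r
2 * pi * r = 20 * pi
L = (72/360) * 20 * pi
L = 4 * pi
L = 12.57
12.57 units


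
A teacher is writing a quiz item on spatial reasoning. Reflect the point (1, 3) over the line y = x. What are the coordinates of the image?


Transformation: reflection
Original point: (1, 3)
Rule for reflection over y = x: (x, y) -> (y, x)
Apply: (1, 3) -> (3, 1)
(3, 1)


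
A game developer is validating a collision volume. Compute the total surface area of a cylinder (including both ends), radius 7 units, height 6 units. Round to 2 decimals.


Shape: closed cylinder
Radius r = 7 units, Height h = 6 units
Formula: SA = 2*pi*r^2 + 2*pi*r*h = 2*pi*r*(r + h)
r + h = 13
2 * r * (r + h) = 2 * 7 * 13 = 182
SA = 182 * pi
SA = 571.77
571.77 units^2


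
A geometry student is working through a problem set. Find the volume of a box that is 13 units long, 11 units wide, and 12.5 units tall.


Shape: rectangular prism
l = 13 units, w = 11 units, h = 12.5 units
Formula: V = l * w * h
V = 13 * 11 * 12.5
V = 143 * 12.5
V = 1787.5
1787.5 units^3


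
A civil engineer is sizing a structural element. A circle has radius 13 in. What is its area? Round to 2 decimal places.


Shape: circle
Radius r = 13 in
Formula: A = pi * r^2
r^2 = 13^2 = 169
A = pi * 169
A = 530.93
530.93 in^2


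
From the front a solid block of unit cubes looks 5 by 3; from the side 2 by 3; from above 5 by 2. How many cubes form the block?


Orthographic views of a solid rectangular block:
Front view 5 x 3 -> length = 5, height = 3
Side view 2 x 3 -> width = 2, height = 3 (consistent)
Top view 5 x 2 -> confirms length = 5, width = 2
The block is 5 x 2 x 3.
Total unit cubes = 5 * 2 * 3 = 30
30 unit cubes


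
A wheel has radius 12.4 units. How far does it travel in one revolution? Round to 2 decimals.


Shape: circle
Radius r = 12.4 units
Formula: C = 2 * pi * r
C = 2 * pi * 12.4
C = 24.8 * pi
C = 77.91
77.91 units


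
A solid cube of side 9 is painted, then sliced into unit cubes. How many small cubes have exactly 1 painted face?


Large cube: 9 x 9 x 9, cut into unit cubes.
n = 9, so n - 2 = 7
Cubes with 1 painted face lie in the interior of each face.
A cube has 6 faces; each contributes (n - 2)^2 = 49 such cubes.
Count = 6 * 49 = 294
294 unit cubes


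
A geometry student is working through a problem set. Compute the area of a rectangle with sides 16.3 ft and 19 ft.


Shape: rectangle
Length l = 16.3 ft, Width w = 19 ft
Formula: A = l * w
A = 16.3 * 19
A = 309.7
309.7 ft^2


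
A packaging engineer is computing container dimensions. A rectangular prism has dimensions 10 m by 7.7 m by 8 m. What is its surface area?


Shape: rectangular prism
l = 10 m, w = 7.7 m, h = 8 m
Formula: SA = 2(lw + lh + wh)
lw = 77, lh = 80, wh = 61.6
lw + lh + wh = 218.6
SA = 2 * 218.6
SA = 437.2
437.2 m^2


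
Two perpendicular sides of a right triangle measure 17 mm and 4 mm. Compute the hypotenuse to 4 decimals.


Shape: right triangle
Legs a = 17 mm, b = 4 mm
Formula: c = sqrt(a^2 + b^2)
a^2 = 289, b^2 = 16
a^2 + b^2 = 305
c = sqrt(305)
c = 17.4642
17.4642 mm


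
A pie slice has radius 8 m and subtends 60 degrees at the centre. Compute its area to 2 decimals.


Shape: circular sector
Radius r = 8 m, Angle = 60 degrees
Formula: A = (angle/360) * pi * r^2
r^2 = 64
Fraction of circle = 60/360
A = (60/360) * pi * 64
A = 10.666667 * pi
A = 33.51
33.51 m^2


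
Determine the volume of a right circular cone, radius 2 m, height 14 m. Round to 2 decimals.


Shape: cone
Radius r = 2 m, Height h = 14 m
Formula: V = (1/3) * pi * r^2 * h
r^2 = 4
pi * r^2 * h = pi * 4 * 14 = 56 * pi
V = 56 * pi / 3
V = 58.64
58.64 m^3


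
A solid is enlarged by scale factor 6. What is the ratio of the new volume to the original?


Linear scale factor k = 6
Rule: under a linear scaling by k, volumes scale by k^3.
k^3 = 6 * 6 * 6
k^3 = 36 * 6
k^3 = 216
Volume scales by a factor of 216.
216 (dimensionless)


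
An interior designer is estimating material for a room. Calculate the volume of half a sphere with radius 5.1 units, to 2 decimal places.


Shape: hemisphere (half of a sphere)
Radius r = 5.1 units
Formula: V = (1/2) * (4/3) * pi * r^3 = (2/3) * pi * r^3
r^3 = 132.651
(2/3) * 132.651 = 88.434
V = 88.434 * pi
V = 277.82
277.82 units^3


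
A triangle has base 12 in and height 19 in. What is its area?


Shape: triangle
Base b = 12 in, Height h = 19 in
Formula: A = (1/2) * b * h
A = 0.5 * 12 * 19
A = 0.5 * 228
A = 114
114 in^2


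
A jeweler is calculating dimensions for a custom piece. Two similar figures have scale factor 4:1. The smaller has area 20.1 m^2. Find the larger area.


Linear scale factor k = 4
Original area = 20.1 m^2
Rule: under a linear scaling by k, areas scale by k^2.
k^2 = 4^2 = 16
New area = 20.1 * 16
New area = 321.6
321.6 m^2


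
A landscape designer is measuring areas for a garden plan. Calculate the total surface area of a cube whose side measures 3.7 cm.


Shape: cube
Side s = 3.7 cm
A cube has 6 square faces.
Formula: SA = 6 * s^2
s^2 = 13.69
SA = 6 * 13.69
SA = 82.14
82.14 cm^2


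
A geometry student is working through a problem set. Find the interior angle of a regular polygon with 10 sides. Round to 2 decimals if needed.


Shape: regular decagon (10 sides)
Formula: interior angle = (n - 2) * 180 / n
(n - 2) = 8
(n - 2) * 180 = 1440
angle = 1440 / 10
angle = 144
144 degrees


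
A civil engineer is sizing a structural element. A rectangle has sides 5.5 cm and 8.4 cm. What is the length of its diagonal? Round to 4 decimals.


Shape: rectangle (diagonal via Pythagoras)
Sides: 5.5 cm and 8.4 cm
Formula: d = sqrt(l^2 + w^2)
l^2 = 30.25, w^2 = 70.56
l^2 + w^2 = 100.81
d = sqrt(100.81)
d = 10.0404
10.0404 cm


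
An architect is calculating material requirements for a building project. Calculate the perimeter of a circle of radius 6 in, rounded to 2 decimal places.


Shape: circle
Radius r = 6 in
Formula: C = 2 * pi * r
C = 2 * pi * 6
C = 12 * pi
C = 37.7
37.7 in


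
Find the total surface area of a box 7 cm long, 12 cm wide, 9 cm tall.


Shape: rectangular prism
l = 7 cm, w = 12 cm, h = 9 cm
Formula: SA = 2(lw + lh + wh)
lw = 84, lh = 63, wh = 108
lw + lh + wh = 255
SA = 2 * 255
SA = 510
510 cm^2


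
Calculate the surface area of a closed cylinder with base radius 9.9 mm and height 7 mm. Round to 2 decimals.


Shape: closed cylinder
Radius r = 9.9 mm, Height h = 7 mm
Formula: SA = 2*pi*r^2 + 2*pi*r*h = 2*pi*r*(r + h)
r + h = 16.9
2 * r * (r + h) = 2 * 9.9 * 16.9 = 334.62
SA = 334.62 * pi
SA = 1051.24
1051.24 mm^2


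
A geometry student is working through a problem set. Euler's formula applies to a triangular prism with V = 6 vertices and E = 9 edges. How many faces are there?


Polyhedron: triangular prism
Euler's formula for convex polyhedra: V - E + F = 2
Given: V = 6 vertices and E = 9 edges
Solve for F:
F = 2 + E - V = 2 + 9 - 6 = 5
5 faces


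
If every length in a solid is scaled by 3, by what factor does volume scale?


Linear scale factor k = 3
Rule: under a linear scaling by k, volumes scale by k^3.
k^3 = 3 * 3 * 3
k^3 = 9 * 3
k^3 = 27
Volume scales by a factor of 27.
27 (dimensionless)


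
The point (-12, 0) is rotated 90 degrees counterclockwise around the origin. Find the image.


Transformation: rotation about the origin
Original point: (-12, 0)
Rule for 90 deg counterclockwise: (x, y) -> (-y, x)
Apply: (-12, 0) -> (0, -12)
(0, -12)


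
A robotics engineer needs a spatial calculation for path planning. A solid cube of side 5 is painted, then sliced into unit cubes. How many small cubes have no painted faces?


Large cube: 5 x 5 x 5, cut into unit cubes.
n = 5, so n - 2 = 3
Unpainted cubes form the interior (n - 2)^3 block.
(n - 2)^3 = 3^3 = 27
27 unit cubes


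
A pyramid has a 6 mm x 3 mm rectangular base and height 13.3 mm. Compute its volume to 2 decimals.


Shape: rectangular pyramid
Base: 6 mm x 3 mm, Height h = 13.3 mm
Formula: V = (1/3) * base_area * h
base_area = 6 * 3 = 18
base_area * h = 18 * 13.3 = 239.4
V = 239.4 / 3
V = 79.8
79.8 mm^3


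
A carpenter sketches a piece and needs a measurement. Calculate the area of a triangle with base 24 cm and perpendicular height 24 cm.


Shape: triangle
Base b = 24 cm, Height h = 24 cm
Formula: A = (1/2) * b * h
A = 0.5 * 24 * 24
A = 0.5 * 576
A = 288
288 cm^2


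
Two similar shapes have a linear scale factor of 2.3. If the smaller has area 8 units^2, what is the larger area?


Linear scale factor k = 2.3
Original area = 8 units^2
Rule: under a linear scaling by k, areas scale by k^2.
k^2 = 2.3^2 = 5.29
New area = 8 * 5.29
New area = 42.32
42.32 units^2


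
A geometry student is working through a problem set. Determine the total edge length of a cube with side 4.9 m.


Shape: cube
Side s = 4.9 m
A cube has 12 edges, all equal.
Formula: total edge length = 12 * s
Total = 12 * 4.9
Total = 58.8
58.8 m


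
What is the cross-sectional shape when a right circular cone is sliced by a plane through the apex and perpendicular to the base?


Solid: right circular cone
Cutting plane: through the apex and perpendicular to the base
Visualize the intersection of the plane with the solid's surface.
The boundary of the cut region is a isosceles triangle.
isosceles triangle


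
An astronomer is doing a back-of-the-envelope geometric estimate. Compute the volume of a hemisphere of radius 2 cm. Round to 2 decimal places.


Shape: hemisphere (half of a sphere)
Radius r = 2 cm
Formula: V = (1/2) * (4/3) * pi * r^3 = (2/3) * pi * r^3
r^3 = 8
(2/3) * 8 = 5.333333
V = 5.333333 * pi
V = 16.76
16.76 cm^3


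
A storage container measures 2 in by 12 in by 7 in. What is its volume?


Shape: rectangular prism
l = 2 in, w = 12 in, h = 7 in
Formula: V = l * w * h
V = 2 * 12 * 7
V = 24 * 7
V = 168
168 in^3


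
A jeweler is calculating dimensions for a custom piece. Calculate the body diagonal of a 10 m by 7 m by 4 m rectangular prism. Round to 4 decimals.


Shape: rectangular box (space diagonal)
l = 10 m, w = 7 m, h = 4 m
Visualize: the diagonal of the base, then a right triangle with that diagonal and the height.
Formula: d = sqrt(l^2 + w^2 + h^2)
l^2 + w^2 + h^2 = 100 + 49 + 16 = 165
d = sqrt(165)
d = 12.8452
12.8452 m


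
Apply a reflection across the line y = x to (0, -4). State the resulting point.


Transformation: reflection
Original point: (0, -4)
Rule for reflection over y = x: (x, y) -> (y, x)
Apply: (0, -4) -> (-4, 0)
(-4, 0)


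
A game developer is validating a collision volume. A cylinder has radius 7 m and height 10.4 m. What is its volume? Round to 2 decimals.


Shape: cylinder
Radius r = 7 m, Height h = 10.4 m
Formula: V = pi * r^2 * h
r^2 = 49
V = pi * 49 * 10.4
V = 509.6 * pi
V = 1600.96
1600.96 m^3


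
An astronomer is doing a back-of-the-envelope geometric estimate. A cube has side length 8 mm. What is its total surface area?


Shape: cube
Side s = 8 mm
A cube has 6 square faces.
Formula: SA = 6 * s^2
s^2 = 64
SA = 6 * 64
SA = 384
384 mm^2


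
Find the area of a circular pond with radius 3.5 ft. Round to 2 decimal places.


Shape: circle
Radius r = 3.5 ft
Formula: A = pi * r^2
r^2 = 3.5^2 = 12.25
A = pi * 12.25
A = 38.48
38.48 ft^2


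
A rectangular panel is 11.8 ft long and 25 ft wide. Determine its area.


Shape: rectangle
Length l = 11.8 ft, Width w = 25 ft
Formula: A = l * w
A = 11.8 * 25
A = 295
295 ft^2


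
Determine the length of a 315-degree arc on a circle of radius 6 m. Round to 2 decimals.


Shape: circular arc
Radius r = 6 m, Angle = 315 degrees
Formula: L = (angle/360) * 2 * pi * r
2 * pi * r = 12 * pi
L = (315/360) * 12 * pi
L = 10.5 * pi
L = 32.99
32.99 m


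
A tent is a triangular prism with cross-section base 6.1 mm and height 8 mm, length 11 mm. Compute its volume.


Shape: triangular prism
Triangle base = 6.1 mm, triangle height = 8 mm, prism length L = 11 mm
Formula: V = (1/2 * b * h_tri) * L
Cross-section area = 0.5 * 6.1 * 8 = 24.4
V = 24.4 * 11
V = 268.4
268.4 mm^3


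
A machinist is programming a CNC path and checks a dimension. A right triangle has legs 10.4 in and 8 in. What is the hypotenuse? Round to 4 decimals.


Shape: right triangle
Legs a = 10.4 in, b = 8 in
Formula: c = sqrt(a^2 + b^2)
a^2 = 108.16, b^2 = 64
a^2 + b^2 = 172.16
c = sqrt(172.16)
c = 13.121
13.121 in


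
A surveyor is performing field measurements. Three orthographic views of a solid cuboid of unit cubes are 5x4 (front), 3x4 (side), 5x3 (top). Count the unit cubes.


Orthographic views of a solid rectangular block:
Front view 5 x 4 -> length = 5, height = 4
Side view 3 x 4 -> width = 3, height = 4 (consistent)
Top view 5 x 3 -> confirms length = 5, width = 3
The block is 5 x 3 x 4.
Total unit cubes = 5 * 3 * 4 = 60
60 unit cubes


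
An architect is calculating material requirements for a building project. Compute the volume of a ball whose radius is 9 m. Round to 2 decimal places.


Shape: sphere
Radius r = 9 m
Formula: V = (4/3) * pi * r^3
r^3 = 729
(4/3) * 729 = 972
V = 972 * pi
V = 3053.63
3053.63 m^3


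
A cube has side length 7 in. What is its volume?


Shape: cube
Side s = 7 in
Formula: V = s^3
V = 7 * 7 * 7
V = 49 * 7
V = 343
343 in^3


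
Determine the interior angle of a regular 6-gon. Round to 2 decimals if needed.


Shape: regular hexagon (6 sides)
Formula: interior angle = (n - 2) * 180 / n
(n - 2) = 4
(n - 2) * 180 = 720
angle = 720 / 6
angle = 120
120 degrees


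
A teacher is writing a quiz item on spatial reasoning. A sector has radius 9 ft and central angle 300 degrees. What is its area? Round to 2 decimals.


Shape: circular sector
Radius r = 9 ft, Angle = 300 degrees
Formula: A = (angle/360) * pi * r^2
r^2 = 81
Fraction of circle = 300/360
A = (300/360) * pi * 81
A = 67.5 * pi
A = 212.06
212.06 ft^2


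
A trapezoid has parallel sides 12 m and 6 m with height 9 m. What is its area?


Shape: trapezoid
Parallel sides a = 12 m, b = 6 m; Height h = 9 m
Formula: A = (a + b) * h / 2
a + b = 12 + 6 = 18
A = 18 * 9 / 2
A = 162 / 2
A = 81
81 m^2


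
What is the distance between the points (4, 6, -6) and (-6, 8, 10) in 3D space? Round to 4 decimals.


3D distance between two points
P1 = (4, 6, -6), P2 = (-6, 8, 10)
Formula: d = sqrt((x2-x1)^2 + (y2-y1)^2 + (z2-z1)^2)
dx = -6 - 4 = -10
dy = 8 - 6 = 2
dz = 10 - -6 = 16
dx^2 + dy^2 + dz^2 = 100 + 4 + 256 = 360
d = sqrt(360)
d = 18.9737
18.9737 units


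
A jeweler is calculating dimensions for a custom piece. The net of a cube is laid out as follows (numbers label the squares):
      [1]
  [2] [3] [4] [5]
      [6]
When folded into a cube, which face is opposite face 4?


Net: cross layout. Take square 3 as the base (bottom).
Fold the four squares in the horizontal row up around 3: 2 -> left, 4 -> right, 5 wraps to the top.
Fold 1 and 6 up from 3: 1 -> back, 6 -> front.
Opposite pairs are therefore: (1, 6), (2, 4), (3, 5).
Face 4 is opposite face 2.
face 2


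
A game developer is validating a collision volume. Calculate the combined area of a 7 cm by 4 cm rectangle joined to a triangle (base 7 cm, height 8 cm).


Composite shape: rectangle + triangle
Rectangle area = 7 * 4 = 28
Triangle area = 0.5 * 7 * 8 = 28
Total = 28 + 28
Total = 56
56 cm^2


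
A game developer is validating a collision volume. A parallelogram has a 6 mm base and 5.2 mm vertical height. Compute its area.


Shape: parallelogram
Base b = 6 mm, Height h = 5.2 mm
Formula: A = b * h
A = 6 * 5.2
A = 31.2
31.2 mm^2


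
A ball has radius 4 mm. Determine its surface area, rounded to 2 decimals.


Shape: sphere
Radius r = 4 mm
Formula: SA = 4 * pi * r^2
r^2 = 16
SA = 4 * pi * 16
SA = 64 * pi
SA = 201.06
201.06 mm^2


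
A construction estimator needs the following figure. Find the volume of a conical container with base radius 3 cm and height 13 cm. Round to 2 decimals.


Shape: cone
Radius r = 3 cm, Height h = 13 cm
Formula: V = (1/3) * pi * r^2 * h
r^2 = 9
pi * r^2 * h = pi * 9 * 13 = 117 * pi
V = 117 * pi / 3
V = 122.52
122.52 cm^3


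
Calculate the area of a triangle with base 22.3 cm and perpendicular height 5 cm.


Shape: triangle
Base b = 22.3 cm, Height h = 5 cm
Formula: A = (1/2) * b * h
A = 0.5 * 22.3 * 5
A = 0.5 * 111.5
A = 55.75
55.75 cm^2


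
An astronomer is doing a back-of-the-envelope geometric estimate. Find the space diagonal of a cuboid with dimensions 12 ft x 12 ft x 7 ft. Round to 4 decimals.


Shape: rectangular box (space diagonal)
l = 12 ft, w = 12 ft, h = 7 ft
Visualize: the diagonal of the base, then a right triangle with that diagonal and the height.
Formula: d = sqrt(l^2 + w^2 + h^2)
l^2 + w^2 + h^2 = 144 + 144 + 49 = 337
d = sqrt(337)
d = 18.3576
18.3576 ft


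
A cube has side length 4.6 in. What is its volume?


Shape: cube
Side s = 4.6 in
Formula: V = s^3
V = 4.6 * 4.6 * 4.6
V = 21.16 * 4.6
V = 97.336
97.336 in^3


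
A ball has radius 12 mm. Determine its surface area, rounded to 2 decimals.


Shape: sphere
Radius r = 12 mm
Formula: SA = 4 * pi * r^2
r^2 = 144
SA = 4 * pi * 144
SA = 576 * pi
SA = 1809.56
1809.56 mm^2


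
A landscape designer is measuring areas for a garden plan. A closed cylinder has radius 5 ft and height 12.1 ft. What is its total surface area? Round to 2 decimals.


Shape: closed cylinder
Radius r = 5 ft, Height h = 12.1 ft
Formula: SA = 2*pi*r^2 + 2*pi*r*h = 2*pi*r*(r + h)
r + h = 17.1
2 * r * (r + h) = 2 * 5 * 17.1 = 171
SA = 171 * pi
SA = 537.21
537.21 ft^2


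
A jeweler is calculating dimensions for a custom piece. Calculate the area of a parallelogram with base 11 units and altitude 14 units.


Shape: parallelogram
Base b = 11 units, Height h = 14 units
Formula: A = b * h
A = 11 * 14
A = 154
154 units^2


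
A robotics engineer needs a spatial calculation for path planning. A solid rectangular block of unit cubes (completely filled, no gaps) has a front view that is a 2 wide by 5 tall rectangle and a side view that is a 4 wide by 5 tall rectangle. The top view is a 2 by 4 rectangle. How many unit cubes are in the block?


Orthographic views of a solid rectangular block:
Front view 2 x 5 -> length = 2, height = 5
Side view 4 x 5 -> width = 4, height = 5 (consistent)
Top view 2 x 4 -> confirms length = 2, width = 4
The block is 2 x 4 x 5.
Total unit cubes = 2 * 4 * 5 = 40
40 unit cubes


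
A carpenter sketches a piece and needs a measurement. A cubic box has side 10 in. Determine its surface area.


Shape: cube
Side s = 10 in
A cube has 6 square faces.
Formula: SA = 6 * s^2
s^2 = 100
SA = 6 * 100
SA = 600
600 in^2


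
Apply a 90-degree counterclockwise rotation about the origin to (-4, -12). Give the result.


Transformation: rotation about the origin
Original point: (-4, -12)
Rule for 90 deg counterclockwise: (x, y) -> (-y, x)
Apply: (-4, -12) -> (12, -4)
(12, -4)


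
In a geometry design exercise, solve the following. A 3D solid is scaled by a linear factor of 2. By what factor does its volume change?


Linear scale factor k = 2
Rule: under a linear scaling by k, volumes scale by k^3.
k^3 = 2 * 2 * 2
k^3 = 4 * 2
k^3 = 8
Volume scales by a factor of 8.
8 (dimensionless)


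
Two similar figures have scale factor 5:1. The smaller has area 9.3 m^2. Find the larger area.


Linear scale factor k = 5
Original area = 9.3 m^2
Rule: under a linear scaling by k, areas scale by k^2.
k^2 = 5^2 = 25
New area = 9.3 * 25
New area = 232.5
232.5 m^2
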